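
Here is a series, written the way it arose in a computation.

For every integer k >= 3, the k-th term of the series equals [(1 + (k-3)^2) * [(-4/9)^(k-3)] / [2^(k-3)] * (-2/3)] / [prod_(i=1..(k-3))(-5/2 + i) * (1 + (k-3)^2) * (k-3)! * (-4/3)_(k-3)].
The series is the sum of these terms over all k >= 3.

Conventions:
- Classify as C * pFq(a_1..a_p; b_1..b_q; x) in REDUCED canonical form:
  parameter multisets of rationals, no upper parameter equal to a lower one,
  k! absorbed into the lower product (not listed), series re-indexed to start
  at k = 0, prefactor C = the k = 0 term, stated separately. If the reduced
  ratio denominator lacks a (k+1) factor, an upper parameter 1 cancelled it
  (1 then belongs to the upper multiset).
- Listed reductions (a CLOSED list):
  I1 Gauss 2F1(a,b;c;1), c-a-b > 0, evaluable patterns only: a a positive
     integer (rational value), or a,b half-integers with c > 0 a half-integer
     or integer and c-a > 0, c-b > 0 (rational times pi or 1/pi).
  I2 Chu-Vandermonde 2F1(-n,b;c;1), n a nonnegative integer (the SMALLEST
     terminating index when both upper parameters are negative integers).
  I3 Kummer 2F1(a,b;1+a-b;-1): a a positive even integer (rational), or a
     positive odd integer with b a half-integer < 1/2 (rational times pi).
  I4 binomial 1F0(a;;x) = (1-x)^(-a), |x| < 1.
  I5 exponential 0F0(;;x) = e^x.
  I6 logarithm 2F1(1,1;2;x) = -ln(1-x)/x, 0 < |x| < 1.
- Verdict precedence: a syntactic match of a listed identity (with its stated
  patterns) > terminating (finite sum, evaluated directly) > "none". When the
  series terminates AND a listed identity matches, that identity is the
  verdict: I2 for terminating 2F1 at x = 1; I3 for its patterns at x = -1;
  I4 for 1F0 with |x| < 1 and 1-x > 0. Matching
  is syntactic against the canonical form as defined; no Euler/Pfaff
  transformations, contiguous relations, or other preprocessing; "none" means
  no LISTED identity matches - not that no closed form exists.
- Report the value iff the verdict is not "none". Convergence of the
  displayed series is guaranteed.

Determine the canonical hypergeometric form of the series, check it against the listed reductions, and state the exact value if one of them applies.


First insight: from the first term -2/3: the lower running product (prefactor -2/3) is a rising factorial.
Ratio: r(k) = (-2/9) * 1 / [(k-3/2) (k-4/3) (k+1)] - rational in k. x = (-2/9); t_0 = -2/3; negate the roots.

The series (x = -2/9) is 0F2: upper {-}, lower {-3/2, -4/3}, prefactor -2/3. Verdict: none. No listed pattern accepts 0F2(-; -3/2, -4/3; -2/9).


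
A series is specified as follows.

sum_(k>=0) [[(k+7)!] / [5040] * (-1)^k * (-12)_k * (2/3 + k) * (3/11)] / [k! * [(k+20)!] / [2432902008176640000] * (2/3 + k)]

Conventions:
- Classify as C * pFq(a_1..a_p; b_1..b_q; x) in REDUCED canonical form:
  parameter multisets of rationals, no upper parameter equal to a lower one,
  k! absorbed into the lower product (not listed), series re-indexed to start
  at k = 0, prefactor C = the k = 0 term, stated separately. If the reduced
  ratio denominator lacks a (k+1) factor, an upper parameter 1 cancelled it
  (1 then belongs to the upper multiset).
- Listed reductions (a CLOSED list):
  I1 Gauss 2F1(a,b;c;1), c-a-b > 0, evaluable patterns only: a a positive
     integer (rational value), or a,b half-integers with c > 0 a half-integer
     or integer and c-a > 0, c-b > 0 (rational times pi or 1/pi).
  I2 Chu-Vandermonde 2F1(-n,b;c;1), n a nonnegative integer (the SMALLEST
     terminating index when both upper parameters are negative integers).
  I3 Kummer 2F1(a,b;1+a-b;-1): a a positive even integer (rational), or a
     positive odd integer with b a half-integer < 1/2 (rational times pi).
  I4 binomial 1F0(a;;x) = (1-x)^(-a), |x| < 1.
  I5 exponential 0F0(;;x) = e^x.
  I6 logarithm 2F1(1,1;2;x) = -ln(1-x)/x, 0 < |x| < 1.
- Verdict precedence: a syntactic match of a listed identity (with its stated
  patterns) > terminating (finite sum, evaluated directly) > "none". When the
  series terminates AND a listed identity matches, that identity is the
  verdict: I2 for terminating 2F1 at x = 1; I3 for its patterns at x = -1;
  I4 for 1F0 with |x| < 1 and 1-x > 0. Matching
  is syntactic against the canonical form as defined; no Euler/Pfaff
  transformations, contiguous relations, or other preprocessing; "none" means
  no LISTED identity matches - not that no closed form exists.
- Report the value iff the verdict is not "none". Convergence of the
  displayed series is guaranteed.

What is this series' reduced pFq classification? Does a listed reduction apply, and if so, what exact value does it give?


Reduced: x = -1, 2F1, upper = {-12, 8}, lower = {21}, C = 3/11. Verdict (x = -1): Kummer (I3) applies (x = -1; c = 21 equals 1+a-b for upper {-12, 8}: listed pattern). Its exact value is 2907/154.

First insight: x = (-1) and the factorial ratio (C = 3/11, x = -1) (k+a-1)!/(a-1)! is a rising factorial (a)_k.
Consecutive-term ratio: r(k) = (-1) * (k-12) (k+8) / [(k+21) (k+1)] - rational in k, leading ratio (-1); with t_0 = 3/11, classification follows.


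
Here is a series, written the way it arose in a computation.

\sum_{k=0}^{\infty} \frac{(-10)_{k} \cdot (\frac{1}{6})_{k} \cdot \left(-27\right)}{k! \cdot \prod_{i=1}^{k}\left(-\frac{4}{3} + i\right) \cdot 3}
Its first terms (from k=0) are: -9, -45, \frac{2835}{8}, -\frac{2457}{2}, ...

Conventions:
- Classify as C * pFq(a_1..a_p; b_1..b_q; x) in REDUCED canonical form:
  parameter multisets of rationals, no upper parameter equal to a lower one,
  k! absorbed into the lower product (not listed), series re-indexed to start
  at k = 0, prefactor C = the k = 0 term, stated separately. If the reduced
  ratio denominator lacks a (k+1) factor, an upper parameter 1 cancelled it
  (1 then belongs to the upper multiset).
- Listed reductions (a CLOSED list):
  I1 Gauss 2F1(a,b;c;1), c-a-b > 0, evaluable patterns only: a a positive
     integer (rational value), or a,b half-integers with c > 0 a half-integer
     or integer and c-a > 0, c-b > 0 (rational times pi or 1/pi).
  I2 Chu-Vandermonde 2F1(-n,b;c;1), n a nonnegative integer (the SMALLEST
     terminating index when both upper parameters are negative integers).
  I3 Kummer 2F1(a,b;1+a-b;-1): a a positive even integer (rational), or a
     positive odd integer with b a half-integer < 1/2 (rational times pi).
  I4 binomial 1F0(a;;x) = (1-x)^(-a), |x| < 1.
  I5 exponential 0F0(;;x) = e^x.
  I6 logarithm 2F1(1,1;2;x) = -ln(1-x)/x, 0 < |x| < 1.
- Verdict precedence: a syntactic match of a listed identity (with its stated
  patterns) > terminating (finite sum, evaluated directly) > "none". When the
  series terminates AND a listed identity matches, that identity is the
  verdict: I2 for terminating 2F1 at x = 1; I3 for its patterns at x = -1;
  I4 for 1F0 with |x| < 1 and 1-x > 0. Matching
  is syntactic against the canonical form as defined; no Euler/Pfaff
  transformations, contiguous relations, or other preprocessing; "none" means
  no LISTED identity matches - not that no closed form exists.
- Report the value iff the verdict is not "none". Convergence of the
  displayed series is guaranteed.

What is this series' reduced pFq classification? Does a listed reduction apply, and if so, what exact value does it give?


The tell: from the first term -9: the lower running product (C = -9) is a rising factorial.
Adjacent-term ratio: r(k) = 1 * (k-10) (k+\frac{1}{6}) / [(k-\frac{1}{3}) (k+1)] - rational in k. x = 1; t_0 = -9; negate the roots.

Reduced: x = 1, 2F1, upper = {-10, \frac{1}{6}}, lower = {-\frac{1}{3}}, C = -9. Verdict (x = 1): Vandermonde's identity (I2) applies (terminating 2F1 at x = 1 with n = 10, b = 1/6, c = -\frac{1}{3}). Sum: -\frac{43046721}{6029312}.


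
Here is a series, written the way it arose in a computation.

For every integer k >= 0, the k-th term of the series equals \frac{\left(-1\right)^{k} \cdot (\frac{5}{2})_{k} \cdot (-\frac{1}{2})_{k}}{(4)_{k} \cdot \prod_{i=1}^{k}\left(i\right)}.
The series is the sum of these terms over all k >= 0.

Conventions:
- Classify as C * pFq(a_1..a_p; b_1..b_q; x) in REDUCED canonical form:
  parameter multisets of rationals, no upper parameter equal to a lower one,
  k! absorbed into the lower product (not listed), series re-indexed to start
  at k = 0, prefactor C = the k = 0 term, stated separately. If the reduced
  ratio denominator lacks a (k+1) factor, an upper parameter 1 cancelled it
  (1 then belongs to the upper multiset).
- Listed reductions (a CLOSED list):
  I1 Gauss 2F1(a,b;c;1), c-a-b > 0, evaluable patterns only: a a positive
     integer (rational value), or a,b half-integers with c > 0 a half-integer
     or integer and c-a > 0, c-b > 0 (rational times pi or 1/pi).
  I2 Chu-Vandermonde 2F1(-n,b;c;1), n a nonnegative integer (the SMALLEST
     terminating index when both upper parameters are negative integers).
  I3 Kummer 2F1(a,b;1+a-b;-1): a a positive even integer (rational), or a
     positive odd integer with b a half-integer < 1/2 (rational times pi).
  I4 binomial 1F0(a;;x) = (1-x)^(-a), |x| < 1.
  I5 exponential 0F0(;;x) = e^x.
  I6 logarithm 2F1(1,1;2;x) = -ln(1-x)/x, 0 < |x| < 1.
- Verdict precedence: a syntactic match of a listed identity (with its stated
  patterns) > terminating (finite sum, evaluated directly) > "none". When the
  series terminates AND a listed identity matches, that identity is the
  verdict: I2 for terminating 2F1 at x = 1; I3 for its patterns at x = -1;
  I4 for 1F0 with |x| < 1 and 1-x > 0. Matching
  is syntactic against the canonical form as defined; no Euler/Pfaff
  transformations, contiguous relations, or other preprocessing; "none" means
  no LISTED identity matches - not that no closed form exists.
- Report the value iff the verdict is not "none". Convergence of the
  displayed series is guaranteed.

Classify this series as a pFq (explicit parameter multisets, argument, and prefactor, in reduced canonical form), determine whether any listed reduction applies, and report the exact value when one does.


With C = 1: the canonical form is 2F1(-\frac{1}{2}, \frac{5}{2}; 4; -1). Verdict: none. No listed pattern accepts 2F1(-\frac{1}{2}, \frac{5}{2}; 4; -1).

Structural cue: with t_0 = 1, the product of the first k integers (prefactor 1) is k!.
Ratio: r(k) = -1 * (k-\frac{1}{2}) (k+\frac{5}{2}) / [(k+4) (k+1)] ; factor over Q: parameters, x = -1, and C = 1.


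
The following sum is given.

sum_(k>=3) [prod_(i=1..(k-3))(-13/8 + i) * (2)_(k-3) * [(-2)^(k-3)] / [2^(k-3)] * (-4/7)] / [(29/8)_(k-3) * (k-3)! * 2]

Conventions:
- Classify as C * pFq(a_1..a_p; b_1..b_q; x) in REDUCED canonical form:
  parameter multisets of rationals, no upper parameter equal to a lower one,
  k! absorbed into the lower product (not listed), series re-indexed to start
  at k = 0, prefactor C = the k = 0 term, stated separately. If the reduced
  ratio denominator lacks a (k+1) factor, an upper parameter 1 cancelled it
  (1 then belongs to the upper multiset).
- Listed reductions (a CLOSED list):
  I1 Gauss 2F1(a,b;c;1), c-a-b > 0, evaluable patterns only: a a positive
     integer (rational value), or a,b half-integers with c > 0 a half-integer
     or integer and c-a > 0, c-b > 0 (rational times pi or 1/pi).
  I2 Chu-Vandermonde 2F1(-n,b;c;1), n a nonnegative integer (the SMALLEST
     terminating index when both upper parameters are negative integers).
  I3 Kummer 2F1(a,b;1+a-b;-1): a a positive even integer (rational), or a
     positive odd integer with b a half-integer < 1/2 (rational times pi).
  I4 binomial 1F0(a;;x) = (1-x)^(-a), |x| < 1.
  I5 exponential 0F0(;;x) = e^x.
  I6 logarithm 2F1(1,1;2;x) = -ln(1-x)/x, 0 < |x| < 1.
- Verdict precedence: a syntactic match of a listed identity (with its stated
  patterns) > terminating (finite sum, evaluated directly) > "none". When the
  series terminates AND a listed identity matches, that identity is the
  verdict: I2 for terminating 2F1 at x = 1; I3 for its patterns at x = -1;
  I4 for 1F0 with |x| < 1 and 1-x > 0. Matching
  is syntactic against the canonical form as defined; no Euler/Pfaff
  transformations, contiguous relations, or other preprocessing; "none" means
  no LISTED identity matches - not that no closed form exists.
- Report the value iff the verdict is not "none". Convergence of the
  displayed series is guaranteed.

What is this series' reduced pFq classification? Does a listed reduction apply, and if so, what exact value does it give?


Structural cue: from the first term -2/7: the constant factors (C = -2/7) combine into one prefactor.
Ratio: r(k) = (-1) * (k-5/8) (k+2) / [(k+29/8) (k+1)] - rational in k. x = (-1); t_0 = -2/7; negate the roots.

Canonical form: C = -2/7 times 2F1 with upper {-5/8, 2}, lower {29/8}, x = -1. Verdict at x = -1: the Kummer evaluation I3 matches (x = -1; c = 29/8 equals 1+a-b for upper {-5/8, 2}: listed pattern). Exact value: -3/8.


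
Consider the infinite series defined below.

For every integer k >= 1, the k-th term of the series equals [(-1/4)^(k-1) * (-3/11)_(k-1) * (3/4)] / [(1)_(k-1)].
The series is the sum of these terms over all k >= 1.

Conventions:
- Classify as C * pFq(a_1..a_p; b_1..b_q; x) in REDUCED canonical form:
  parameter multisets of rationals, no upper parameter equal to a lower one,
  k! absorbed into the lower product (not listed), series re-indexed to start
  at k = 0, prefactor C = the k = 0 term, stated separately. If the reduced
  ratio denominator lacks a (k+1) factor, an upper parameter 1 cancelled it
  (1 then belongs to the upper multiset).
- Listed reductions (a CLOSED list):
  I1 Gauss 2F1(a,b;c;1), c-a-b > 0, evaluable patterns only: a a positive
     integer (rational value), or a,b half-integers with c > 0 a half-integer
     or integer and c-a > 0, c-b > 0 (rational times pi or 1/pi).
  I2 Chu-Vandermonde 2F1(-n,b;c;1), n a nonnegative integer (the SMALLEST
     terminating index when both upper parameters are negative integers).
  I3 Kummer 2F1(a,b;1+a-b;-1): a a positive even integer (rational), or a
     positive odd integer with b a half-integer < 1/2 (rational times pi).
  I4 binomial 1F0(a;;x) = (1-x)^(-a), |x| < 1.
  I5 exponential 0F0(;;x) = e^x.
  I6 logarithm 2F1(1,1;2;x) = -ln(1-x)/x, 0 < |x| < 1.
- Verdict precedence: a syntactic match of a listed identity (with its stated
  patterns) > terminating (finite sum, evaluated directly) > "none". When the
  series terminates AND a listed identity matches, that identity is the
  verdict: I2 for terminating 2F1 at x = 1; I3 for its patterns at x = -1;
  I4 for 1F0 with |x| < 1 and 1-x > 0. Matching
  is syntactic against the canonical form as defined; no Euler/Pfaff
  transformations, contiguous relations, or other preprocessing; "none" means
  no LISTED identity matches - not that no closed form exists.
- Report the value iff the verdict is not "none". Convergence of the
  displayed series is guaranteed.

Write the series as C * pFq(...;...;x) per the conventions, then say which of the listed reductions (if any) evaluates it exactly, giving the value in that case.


Key observation: t_0 being 3/4, (1)_k (C = 3/4, x = -1/4) is k! itself.
Consecutive-term ratio: r(k) = (-1/4) * (k-3/11) / [(k+1)] - poly over poly, x = (-1/4) from leading terms; C = 3/4 at k = 0.

At argument -1/4: a 1F0 with upper {-3/11}, lower {-}, scaled by C = 3/4. Verdict: the binomial series (I4) matches (the 1F0 binomial series: exponent 3/11, x = -1/4). Its exact value is (3/4) * (5/4)^(3/11).


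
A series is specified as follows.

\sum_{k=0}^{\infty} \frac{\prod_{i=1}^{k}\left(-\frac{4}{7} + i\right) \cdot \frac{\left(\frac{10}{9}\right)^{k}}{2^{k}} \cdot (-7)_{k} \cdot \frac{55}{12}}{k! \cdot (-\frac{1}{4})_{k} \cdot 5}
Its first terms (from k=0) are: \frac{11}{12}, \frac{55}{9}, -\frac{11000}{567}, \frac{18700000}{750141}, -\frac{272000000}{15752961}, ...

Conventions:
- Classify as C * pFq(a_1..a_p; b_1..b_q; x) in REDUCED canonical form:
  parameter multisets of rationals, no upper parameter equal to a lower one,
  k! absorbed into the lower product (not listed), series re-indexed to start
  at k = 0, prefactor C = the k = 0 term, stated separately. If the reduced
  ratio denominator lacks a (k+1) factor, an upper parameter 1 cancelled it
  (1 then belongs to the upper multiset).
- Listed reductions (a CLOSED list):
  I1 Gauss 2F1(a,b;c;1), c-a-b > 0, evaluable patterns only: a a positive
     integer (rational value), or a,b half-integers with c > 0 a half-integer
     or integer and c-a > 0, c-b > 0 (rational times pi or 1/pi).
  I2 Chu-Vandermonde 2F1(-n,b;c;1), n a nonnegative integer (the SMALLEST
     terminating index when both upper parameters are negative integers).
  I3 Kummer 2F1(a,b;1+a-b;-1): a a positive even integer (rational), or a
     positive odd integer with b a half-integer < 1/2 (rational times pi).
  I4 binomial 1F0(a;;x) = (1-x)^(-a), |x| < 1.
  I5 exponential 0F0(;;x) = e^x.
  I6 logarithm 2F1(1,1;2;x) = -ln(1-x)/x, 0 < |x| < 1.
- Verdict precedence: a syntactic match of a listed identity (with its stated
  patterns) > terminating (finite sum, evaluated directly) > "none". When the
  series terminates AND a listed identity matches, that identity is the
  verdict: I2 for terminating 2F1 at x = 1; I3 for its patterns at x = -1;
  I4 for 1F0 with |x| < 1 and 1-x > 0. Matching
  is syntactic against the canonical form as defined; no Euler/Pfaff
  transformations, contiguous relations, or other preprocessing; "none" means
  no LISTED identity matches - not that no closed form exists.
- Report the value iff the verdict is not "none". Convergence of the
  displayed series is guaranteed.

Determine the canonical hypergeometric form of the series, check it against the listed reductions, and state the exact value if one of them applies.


Canonical form: C = \frac{11}{12} times 2F1 with upper {-7, \frac{3}{7}}, lower {-\frac{1}{4}}, x = \frac{5}{9}. Verdict: terminating - the sum ends at index 7 because -7 is a negative integer; exact evaluation follows. Sum: \frac{655828075756793}{845567843874516}.

Key observation: with t_0 = \frac{11}{12}, the constant factors (prefactor 11/12) combine into one prefactor.
Adjacent-term ratio: r(k) = \frac{5}{9} * (k-7) (k+\frac{3}{7}) / [(k-\frac{1}{4}) (k+1)] - rational; roots negated = parameters, x = \frac{5}{9}, C = \frac{11}{12}.


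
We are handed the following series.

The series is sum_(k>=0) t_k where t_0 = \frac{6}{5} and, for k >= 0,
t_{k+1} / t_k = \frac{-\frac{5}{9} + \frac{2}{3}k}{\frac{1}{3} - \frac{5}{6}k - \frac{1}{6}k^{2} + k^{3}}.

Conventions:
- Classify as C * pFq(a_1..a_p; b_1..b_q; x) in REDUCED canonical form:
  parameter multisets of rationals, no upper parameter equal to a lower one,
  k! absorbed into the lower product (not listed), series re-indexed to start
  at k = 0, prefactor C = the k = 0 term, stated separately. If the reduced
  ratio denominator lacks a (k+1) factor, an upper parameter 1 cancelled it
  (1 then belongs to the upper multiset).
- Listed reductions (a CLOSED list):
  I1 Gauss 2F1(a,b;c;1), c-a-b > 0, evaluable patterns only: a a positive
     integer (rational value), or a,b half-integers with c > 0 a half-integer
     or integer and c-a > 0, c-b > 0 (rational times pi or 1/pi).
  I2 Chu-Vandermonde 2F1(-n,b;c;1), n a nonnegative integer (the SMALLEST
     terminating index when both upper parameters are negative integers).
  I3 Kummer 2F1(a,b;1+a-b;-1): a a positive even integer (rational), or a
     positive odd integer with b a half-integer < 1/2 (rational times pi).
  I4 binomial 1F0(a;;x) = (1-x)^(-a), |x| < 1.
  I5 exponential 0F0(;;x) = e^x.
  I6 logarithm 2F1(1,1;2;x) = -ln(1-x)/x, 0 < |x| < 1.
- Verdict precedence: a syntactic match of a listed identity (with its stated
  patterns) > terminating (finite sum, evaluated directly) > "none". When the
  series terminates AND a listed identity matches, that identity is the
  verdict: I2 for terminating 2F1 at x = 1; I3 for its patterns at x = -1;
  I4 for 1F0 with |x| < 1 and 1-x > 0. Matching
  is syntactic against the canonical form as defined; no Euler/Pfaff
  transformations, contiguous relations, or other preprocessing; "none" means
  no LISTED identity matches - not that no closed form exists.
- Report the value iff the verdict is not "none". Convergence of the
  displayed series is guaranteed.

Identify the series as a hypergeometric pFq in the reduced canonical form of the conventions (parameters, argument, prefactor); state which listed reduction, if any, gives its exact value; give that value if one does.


Classification (C = \frac{6}{5}): 1F2 with upper {-\frac{5}{6}}, lower {-\frac{2}{3}, -\frac{1}{2}}, argument x = \frac{2}{3}. Verdict: none - at argument \frac{2}{3} the multisets {-\frac{5}{6}} ; {-\frac{2}{3}, -\frac{1}{2}} match no listed identity.

The tell: t_0 being \frac{6}{5}, factor the ratio over Q (C = 6/5, x = 2/3): negated roots = parameters.
Adjacent-term ratio: r(k) = \frac{2}{3} * (k-\frac{5}{6}) / [(k-\frac{2}{3}) (k-\frac{1}{2}) (k+1)] - rational; roots negated = parameters, x = \frac{2}{3}, C = \frac{6}{5}.


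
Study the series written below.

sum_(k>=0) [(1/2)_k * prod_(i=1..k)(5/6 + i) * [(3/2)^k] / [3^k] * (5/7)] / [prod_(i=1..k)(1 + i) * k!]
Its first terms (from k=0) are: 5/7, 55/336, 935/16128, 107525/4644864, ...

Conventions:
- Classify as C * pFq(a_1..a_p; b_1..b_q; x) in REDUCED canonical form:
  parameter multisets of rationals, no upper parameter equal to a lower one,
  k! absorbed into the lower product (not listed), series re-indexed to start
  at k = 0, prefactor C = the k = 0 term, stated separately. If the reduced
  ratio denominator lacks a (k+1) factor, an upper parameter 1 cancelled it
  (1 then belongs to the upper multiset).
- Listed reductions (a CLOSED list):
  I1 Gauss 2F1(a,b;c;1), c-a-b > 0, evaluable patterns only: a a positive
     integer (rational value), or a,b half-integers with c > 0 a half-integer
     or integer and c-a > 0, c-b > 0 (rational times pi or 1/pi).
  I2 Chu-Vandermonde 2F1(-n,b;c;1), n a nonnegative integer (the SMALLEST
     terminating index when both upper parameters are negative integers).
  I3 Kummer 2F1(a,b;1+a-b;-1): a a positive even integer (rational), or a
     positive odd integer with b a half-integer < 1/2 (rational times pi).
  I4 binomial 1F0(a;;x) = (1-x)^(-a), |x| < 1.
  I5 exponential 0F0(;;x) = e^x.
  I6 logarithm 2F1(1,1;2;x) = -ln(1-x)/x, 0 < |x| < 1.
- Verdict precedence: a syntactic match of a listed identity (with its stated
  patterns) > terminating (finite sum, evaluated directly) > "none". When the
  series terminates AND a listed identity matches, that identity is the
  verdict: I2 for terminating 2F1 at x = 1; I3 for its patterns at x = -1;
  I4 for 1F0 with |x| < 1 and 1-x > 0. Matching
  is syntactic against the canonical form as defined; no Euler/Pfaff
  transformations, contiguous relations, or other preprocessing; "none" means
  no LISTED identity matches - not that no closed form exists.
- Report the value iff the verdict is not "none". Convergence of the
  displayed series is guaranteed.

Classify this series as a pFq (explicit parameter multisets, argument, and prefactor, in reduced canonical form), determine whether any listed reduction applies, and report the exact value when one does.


Structural cue: x = (1/2) and the lower running product (prefactor 5/7) is a rising factorial.
Term ratio: r(k) = (1/2) * (k+1/2) (k+11/6) / [(k+2) (k+1)] - rational; roots negated = parameters, x = (1/2), C = 5/7.

This is 5/7 * 2F1(1/2, 11/6; 2; 1/2) in reduced canonical form. Verdict: none (x = 1/2): each listed identity misses the multisets {1/2, 11/6} ; {2}.


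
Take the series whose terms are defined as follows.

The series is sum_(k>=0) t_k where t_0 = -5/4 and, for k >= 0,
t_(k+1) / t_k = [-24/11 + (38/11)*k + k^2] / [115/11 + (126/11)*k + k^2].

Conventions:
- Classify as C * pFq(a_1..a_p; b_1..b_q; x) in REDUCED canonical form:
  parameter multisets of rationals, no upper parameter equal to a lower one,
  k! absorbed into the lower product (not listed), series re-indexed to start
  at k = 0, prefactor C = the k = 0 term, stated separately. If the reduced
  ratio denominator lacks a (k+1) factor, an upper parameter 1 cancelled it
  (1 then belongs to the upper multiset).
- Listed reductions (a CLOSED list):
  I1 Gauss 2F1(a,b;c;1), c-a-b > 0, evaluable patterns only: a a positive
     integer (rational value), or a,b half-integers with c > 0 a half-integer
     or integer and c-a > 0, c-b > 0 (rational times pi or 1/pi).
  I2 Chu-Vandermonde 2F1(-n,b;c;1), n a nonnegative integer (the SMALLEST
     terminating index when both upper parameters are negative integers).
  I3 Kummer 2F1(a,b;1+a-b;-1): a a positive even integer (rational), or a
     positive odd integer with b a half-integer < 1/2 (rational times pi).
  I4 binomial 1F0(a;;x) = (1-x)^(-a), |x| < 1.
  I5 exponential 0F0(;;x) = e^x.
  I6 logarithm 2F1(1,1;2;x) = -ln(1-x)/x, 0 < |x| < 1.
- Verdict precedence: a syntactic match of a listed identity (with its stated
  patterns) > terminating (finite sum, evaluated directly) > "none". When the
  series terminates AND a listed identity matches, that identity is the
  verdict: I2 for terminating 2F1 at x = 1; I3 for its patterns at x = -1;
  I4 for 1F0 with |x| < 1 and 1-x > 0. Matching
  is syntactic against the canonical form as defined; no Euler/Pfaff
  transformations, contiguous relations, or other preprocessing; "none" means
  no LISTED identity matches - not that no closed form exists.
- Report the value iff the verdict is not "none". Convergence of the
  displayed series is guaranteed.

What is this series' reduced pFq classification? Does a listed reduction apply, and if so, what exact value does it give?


Prefactor -5/4, argument 1: 2F1 with upper {-6/11, 4} over lower {115/11}. Verdict: the Gauss summation I1 matches (x = 1: the Gamma ratio telescopes since c-a-b = 7 > 0 and a = 4 in Z>0). Hence: -1173133/1229844.

Key step: t_0 = -5/4 here, and factor the ratio over Q (prefactor -5/4): negated roots = parameters.
Term ratio: r(k) = 1 * (k-6/11) (k+4) / [(k+115/11) (k+1)] - rational; roots negated = parameters, x = 1, C = -5/4.


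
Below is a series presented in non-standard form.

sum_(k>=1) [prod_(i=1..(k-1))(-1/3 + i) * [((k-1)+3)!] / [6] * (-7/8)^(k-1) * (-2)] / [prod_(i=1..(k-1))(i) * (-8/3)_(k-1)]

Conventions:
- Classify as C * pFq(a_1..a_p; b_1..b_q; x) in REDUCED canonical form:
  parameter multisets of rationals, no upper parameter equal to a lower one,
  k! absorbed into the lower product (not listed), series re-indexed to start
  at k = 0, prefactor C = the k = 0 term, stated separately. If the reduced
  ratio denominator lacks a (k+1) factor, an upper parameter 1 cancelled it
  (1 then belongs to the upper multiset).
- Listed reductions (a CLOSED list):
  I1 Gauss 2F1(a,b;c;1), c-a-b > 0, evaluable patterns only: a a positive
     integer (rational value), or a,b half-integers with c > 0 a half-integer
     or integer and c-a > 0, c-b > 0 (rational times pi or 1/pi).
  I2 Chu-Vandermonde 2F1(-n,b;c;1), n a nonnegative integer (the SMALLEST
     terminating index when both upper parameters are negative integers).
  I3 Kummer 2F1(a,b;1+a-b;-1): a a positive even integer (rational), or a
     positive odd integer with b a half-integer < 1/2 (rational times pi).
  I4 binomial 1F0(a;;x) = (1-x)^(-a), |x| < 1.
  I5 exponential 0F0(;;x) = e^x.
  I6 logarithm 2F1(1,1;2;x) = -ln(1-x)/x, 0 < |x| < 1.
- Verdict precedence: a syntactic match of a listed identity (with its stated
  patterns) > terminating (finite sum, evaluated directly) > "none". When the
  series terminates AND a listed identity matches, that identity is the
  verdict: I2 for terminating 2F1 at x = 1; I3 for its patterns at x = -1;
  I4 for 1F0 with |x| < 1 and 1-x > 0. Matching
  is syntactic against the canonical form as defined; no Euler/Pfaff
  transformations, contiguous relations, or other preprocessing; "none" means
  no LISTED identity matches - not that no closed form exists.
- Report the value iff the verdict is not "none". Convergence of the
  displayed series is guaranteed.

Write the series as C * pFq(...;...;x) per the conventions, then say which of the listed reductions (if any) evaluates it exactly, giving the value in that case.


The series (x = -7/8) is 2F1: upper {2/3, 4}, lower {-8/3}, prefactor -2. Verdict: none - at argument -7/8 the multisets {2/3, 4} ; {-8/3} match no listed identity.

First insight: x = (-7/8) and the running product (C = -2) telescopes to a rising factorial.
Ratio: r(k) = (-7/8) * (k+2/3) (k+4) / [(k-8/3) (k+1)] - rational in k. x = (-7/8); t_0 = -2; negate the roots.


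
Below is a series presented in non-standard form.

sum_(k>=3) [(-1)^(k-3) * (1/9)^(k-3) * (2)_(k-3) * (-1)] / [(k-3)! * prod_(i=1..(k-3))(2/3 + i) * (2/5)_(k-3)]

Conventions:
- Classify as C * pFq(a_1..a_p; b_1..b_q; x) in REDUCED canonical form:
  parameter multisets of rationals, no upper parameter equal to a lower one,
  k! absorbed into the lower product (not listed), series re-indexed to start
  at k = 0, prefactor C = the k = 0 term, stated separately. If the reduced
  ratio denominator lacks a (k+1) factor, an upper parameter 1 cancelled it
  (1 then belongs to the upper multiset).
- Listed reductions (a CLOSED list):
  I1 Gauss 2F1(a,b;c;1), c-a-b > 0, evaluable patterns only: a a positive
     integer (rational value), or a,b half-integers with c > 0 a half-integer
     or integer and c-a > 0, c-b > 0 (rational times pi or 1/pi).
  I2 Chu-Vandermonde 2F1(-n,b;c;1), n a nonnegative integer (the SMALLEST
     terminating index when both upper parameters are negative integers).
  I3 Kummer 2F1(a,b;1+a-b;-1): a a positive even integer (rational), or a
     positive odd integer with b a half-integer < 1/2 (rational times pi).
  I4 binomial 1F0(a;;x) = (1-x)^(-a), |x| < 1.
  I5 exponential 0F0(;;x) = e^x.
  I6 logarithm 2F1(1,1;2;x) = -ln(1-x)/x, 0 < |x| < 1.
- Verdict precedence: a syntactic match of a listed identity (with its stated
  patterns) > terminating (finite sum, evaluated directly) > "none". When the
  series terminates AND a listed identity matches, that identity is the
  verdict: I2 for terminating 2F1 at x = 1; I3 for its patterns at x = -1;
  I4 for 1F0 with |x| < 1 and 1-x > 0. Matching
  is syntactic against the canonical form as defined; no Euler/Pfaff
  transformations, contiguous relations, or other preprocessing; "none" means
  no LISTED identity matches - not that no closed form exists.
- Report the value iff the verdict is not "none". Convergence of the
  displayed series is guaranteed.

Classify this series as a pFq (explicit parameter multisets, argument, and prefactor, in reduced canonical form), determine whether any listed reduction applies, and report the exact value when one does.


x = -1/9 here; the reduced form reads 1F2, upper {2}, lower {2/5, 5/3}, C = -1. Verdict: none - this 1F2 at x = -1/9 matches no listed pattern, and upper {2} holds no stopper.

Structural cue: with t_0 = -1, the lower running product (C = -1, x = -1/9) is a rising factorial.
Consecutive-term ratio: r(k) = (-1/9) * (k+2) / [(k+2/5) (k+5/3) (k+1)] - rational in k, leading ratio (-1/9); with t_0 = -1, classification follows.


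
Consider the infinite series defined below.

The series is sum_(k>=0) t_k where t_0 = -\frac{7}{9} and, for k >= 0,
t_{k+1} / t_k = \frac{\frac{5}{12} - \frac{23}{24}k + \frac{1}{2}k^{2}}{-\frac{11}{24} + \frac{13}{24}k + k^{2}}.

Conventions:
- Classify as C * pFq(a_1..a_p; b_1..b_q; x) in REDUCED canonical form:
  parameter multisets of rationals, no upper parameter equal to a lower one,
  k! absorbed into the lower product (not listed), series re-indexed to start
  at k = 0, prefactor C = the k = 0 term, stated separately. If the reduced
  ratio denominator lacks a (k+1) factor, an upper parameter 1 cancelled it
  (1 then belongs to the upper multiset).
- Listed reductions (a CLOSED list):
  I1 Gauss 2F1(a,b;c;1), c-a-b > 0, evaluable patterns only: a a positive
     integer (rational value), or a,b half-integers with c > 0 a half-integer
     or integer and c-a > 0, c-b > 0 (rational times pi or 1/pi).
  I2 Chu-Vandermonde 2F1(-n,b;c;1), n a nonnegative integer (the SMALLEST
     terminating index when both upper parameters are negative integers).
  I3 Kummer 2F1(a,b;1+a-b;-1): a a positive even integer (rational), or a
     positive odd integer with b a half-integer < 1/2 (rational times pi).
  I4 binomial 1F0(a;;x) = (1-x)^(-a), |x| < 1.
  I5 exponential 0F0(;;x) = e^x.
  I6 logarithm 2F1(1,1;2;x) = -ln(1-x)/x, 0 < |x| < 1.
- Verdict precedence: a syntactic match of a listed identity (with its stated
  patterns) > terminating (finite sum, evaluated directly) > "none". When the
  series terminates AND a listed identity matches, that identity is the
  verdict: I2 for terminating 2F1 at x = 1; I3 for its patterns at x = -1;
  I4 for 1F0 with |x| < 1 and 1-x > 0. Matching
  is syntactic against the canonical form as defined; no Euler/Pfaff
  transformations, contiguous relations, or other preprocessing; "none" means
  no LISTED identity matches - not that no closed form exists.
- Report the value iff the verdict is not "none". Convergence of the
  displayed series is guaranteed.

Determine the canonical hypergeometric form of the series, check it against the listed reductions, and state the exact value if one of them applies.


x = \frac{1}{2} here; the reduced form reads 2F1, upper {-\frac{5}{4}, -\frac{2}{3}}, lower {-\frac{11}{24}}, C = -\frac{7}{9}. Verdict: none - at argument \frac{1}{2} the multisets {-\frac{5}{4}, -\frac{2}{3}} ; {-\frac{11}{24}} match no listed identity.

The tell: from the first term -\frac{7}{9}: the expanded ratio factors over Q; prefactor -7/9, roots give parameters.
Consecutive-term ratio: r(k) = \frac{1}{2} * (k-\frac{5}{4}) (k-\frac{2}{3}) / [(k-\frac{11}{24}) (k+1)] - rational; roots negated = parameters, x = \frac{1}{2}, C = -\frac{7}{9}.


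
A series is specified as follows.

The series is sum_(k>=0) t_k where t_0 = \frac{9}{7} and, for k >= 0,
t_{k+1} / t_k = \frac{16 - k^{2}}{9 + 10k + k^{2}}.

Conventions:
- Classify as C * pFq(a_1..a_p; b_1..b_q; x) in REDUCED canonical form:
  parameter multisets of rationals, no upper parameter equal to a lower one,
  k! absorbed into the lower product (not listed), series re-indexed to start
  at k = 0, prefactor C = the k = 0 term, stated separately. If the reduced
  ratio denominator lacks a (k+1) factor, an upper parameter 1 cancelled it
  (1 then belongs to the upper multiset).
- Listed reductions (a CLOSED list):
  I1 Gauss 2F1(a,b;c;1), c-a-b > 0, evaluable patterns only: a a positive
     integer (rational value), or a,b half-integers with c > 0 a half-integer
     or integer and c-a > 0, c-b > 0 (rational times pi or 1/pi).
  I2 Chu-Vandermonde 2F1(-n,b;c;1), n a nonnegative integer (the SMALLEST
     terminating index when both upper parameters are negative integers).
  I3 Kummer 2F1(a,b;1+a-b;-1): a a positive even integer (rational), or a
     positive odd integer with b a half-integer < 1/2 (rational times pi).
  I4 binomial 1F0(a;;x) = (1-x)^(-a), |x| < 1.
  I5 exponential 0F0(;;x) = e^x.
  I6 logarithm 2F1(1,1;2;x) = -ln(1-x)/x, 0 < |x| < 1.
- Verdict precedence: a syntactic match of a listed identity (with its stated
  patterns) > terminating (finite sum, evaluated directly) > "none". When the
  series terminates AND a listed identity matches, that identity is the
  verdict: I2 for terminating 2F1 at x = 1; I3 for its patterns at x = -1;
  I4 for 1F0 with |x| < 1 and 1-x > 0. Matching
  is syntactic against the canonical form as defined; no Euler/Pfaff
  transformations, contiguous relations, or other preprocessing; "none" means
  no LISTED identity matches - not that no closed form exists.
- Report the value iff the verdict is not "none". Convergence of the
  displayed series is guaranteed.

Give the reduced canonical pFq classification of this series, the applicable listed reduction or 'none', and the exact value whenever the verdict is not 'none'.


Structural cue: with t_0 = \frac{9}{7}, the expanded ratio factors over Q; C = 9/7, x = -1, roots give parameters.
Ratio: r(k) = -1 * (k-4) (k+4) / [(k+9) (k+1)] - rational in k, leading ratio -1; with t_0 = \frac{9}{7}, classification follows.

Reduced: x = -1, 2F1, upper = {-4, 4}, lower = {9}, C = \frac{9}{7}. Verdict at x = -1: Kummer (I3) matches (x = -1; c = 9 equals 1+a-b for upper {-4, 4}: listed pattern). Its exact value is 6.


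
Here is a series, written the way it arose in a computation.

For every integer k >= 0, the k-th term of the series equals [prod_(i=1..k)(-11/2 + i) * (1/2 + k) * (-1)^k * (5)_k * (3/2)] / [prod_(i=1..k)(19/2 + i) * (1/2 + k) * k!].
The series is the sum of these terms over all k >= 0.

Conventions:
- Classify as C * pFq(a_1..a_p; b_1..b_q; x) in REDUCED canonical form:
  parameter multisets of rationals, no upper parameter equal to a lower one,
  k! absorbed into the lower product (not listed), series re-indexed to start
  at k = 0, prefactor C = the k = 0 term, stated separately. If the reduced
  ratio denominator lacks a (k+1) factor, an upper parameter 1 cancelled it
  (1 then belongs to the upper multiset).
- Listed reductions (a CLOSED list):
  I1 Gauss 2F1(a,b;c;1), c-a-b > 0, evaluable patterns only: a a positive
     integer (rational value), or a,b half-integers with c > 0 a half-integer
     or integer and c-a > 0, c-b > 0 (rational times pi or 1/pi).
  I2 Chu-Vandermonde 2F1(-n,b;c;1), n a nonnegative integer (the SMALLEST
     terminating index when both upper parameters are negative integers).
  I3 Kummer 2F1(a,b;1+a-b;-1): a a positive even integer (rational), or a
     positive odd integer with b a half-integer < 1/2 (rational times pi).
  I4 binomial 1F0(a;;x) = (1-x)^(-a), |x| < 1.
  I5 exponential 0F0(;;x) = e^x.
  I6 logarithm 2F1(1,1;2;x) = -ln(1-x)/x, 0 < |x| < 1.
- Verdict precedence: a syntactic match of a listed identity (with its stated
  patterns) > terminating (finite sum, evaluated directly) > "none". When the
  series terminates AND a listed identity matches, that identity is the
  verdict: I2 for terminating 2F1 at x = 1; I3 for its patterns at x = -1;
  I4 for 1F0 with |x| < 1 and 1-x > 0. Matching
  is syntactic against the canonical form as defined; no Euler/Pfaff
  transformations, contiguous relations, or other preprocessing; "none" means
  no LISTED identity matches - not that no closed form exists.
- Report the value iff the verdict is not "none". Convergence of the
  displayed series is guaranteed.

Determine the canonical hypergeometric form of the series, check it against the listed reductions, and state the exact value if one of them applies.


x = -1 here; the reduced form reads 2F1, upper {-9/2, 5}, lower {21/2}, C = 3/2. Verdict: Kummer's theorem (I3) fires (x = -1; c = 21/2 equals 1+a-b for upper {-9/2, 5}: listed pattern). Value: (6235515/2097152) * pi.

First insight: with t_0 = 3/2, the running product (prefactor 3/2) telescopes to a rising factorial.
Adjacent-term ratio: r(k) = (-1) * (k-9/2) (k+5) / [(k+21/2) (k+1)] - rational in k, leading ratio (-1); with t_0 = 3/2, classification follows.


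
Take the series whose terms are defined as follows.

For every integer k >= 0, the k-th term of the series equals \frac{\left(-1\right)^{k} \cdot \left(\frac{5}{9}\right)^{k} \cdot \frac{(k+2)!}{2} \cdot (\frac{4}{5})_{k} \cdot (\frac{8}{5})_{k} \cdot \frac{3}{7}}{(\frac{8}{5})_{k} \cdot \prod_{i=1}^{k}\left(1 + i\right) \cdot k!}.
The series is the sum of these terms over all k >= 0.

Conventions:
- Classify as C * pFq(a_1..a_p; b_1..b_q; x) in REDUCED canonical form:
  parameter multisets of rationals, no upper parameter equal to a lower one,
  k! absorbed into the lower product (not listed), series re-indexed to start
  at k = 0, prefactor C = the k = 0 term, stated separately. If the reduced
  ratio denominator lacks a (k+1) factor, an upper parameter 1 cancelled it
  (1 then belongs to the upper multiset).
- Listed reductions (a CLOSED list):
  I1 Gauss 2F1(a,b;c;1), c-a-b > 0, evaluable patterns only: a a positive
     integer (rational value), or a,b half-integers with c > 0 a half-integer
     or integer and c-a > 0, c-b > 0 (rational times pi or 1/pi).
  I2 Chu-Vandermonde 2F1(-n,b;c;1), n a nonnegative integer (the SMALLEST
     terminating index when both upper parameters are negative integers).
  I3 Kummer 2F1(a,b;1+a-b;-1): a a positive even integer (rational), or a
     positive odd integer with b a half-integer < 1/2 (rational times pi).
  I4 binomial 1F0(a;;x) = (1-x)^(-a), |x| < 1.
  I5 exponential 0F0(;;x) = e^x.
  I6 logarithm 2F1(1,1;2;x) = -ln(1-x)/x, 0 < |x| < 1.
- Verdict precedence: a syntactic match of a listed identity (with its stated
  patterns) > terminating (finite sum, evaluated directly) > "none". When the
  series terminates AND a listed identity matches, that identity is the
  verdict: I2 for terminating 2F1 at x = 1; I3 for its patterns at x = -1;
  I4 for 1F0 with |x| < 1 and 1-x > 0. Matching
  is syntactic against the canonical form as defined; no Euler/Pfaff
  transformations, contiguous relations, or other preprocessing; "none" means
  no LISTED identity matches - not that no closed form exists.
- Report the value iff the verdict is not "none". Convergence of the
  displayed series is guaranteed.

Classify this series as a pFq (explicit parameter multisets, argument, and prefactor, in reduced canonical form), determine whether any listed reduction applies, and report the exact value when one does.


At argument -\frac{5}{9}: a 2F1 with upper {\frac{4}{5}, 3}, lower {2}, scaled by C = \frac{3}{7}. Verdict: none - at argument -\frac{5}{9} the multisets {\frac{4}{5}, 3} ; {2} match no listed identity.

Key step: t_0 being \frac{3}{7}, the (-1)^k factor (C = 3/7) folds into the argument's sign.
Step ratio: r(k) = -\frac{5}{9} * (k+\frac{4}{5}) (k+3) / [(k+2) (k+1)] - rational in k. x = -\frac{5}{9}; t_0 = \frac{3}{7}; negate the roots.
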